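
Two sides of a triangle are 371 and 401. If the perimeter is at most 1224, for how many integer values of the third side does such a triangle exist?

Triangle inequality: 30 < x < 772. Perimeter ≤ 1224 gives x ≤ 1224 − 371 − 401 = 452.
So 30 < x ≤ 452; integers 31 through 452: 422 values.

422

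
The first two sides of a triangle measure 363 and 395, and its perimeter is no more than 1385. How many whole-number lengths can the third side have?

Triangle inequality: 32 < x < 758. Perimeter ≤ 1385 gives x ≤ 1385 − 363 − 395 = 627.
So 32 < x ≤ 627; integers 33 through 627: 595 values.

595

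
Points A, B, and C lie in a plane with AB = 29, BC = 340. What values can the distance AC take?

By the triangle inequality, |29 − 340| ≤ AC ≤ 29 + 340.

311 ≤ AC ≤ 369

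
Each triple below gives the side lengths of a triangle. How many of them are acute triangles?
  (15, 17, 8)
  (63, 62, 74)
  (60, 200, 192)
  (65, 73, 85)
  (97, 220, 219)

(15,17,8): 8²+15² = 289 = 17² → right
(63,62,74): 62²+63² = 7813 > 5476 = 74² → acute
(60,200,192): 60²+192² = 40464 > 40000 = 200² → acute
(65,73,85): 65²+73² = 9554 > 7225 = 85² → acute
(97,220,219): 97²+219² = 57370 > 48400 = 220² → acute
4 of the 5 are acute.

4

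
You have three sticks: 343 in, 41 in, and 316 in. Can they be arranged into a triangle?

The longest side is 343, and the other two sum to 357.
Since 357 > 343, the triangle inequality holds.

Yes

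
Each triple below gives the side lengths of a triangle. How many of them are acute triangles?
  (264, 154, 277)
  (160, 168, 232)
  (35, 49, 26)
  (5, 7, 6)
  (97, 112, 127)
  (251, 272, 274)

4

(264,154,277): 154²+264² = 93412 > 76729 = 277² → acute
(160,168,232): 160²+168² = 53824 = 232² → right
(35,49,26): 26²+35² = 1901 < 2401 = 49² → obtuse
(5,7,6): 5²+6² = 61 > 49 = 7² → acute
(97,112,127): 97²+112² = 21953 > 16129 = 127² → acute
(251,272,274): 251²+272² = 136985 > 75076 = 274² → acute
4 of the 6 are acute.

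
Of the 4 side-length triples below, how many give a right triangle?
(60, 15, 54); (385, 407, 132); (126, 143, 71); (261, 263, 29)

1

(60,15,54): 15²+54² = 3141 < 3600 = 60² → obtuse
(385,407,132): 132²+385² = 165649 = 407² → right
(126,143,71): 71²+126² = 20917 > 20449 = 143² → acute
(261,263,29): 29²+261² = 68962 < 69169 = 263² → obtuse
1 of the 4 is right.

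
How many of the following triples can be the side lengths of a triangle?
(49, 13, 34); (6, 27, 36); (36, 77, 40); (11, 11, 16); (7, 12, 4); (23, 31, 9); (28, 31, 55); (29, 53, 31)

(13,34,49): 13+34 ≤ 49 → not valid
(6,27,36): 6+27 ≤ 36 → not valid
(36,40,77): 36+40 ≤ 77 → not valid
(11,11,16): 11+11 > 16 → valid
(4,7,12): 4+7 ≤ 12 → not valid
(9,23,31): 9+23 > 31 → valid
(28,31,55): 28+31 > 55 → valid
(29,31,53): 29+31 > 53 → valid
4 of the 8 triples form a triangle.

4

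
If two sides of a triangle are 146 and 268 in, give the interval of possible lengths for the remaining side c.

By the triangle inequality, c must be less than 146 + 268 = 414 and greater than |146 − 268| = 122.

122 < c < 414 (in)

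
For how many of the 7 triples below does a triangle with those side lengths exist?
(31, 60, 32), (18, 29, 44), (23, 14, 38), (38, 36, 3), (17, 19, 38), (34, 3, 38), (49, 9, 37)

3

(31,32,60): 31+32 > 60 → valid
(18,29,44): 18+29 > 44 → valid
(14,23,38): 14+23 ≤ 38 → not valid
(3,36,38): 3+36 > 38 → valid
(17,19,38): 17+19 ≤ 38 → not valid
(3,34,38): 3+34 ≤ 38 → not valid
(9,37,49): 9+37 ≤ 49 → not valid
3 of the 7 triples form a triangle.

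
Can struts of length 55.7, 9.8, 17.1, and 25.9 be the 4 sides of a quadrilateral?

No

For a quadrilateral, each side must be shorter than the sum of the others.
Here the longest side is 55.7, but the remaining 3 sides sum to only 52.8.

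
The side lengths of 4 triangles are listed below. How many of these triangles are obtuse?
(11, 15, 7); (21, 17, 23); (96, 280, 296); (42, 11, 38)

(11,15,7): 7²+11² = 170 < 225 = 15² → obtuse
(21,17,23): 17²+21² = 730 > 529 = 23² → acute
(96,280,296): 96²+280² = 87616 = 296² → right
(42,11,38): 11²+38² = 1565 < 1764 = 42² → obtuse
2 of the 4 are obtuse.

2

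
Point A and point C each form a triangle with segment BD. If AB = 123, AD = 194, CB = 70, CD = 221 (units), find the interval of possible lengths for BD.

151 < BD < 291

From triangle ABD: |123 − 194| < BD < 123 + 194, i.e. 71 < BD < 317.
From triangle CBD: 151 < BD < 291.
Both must hold, so BD lies in the intersection.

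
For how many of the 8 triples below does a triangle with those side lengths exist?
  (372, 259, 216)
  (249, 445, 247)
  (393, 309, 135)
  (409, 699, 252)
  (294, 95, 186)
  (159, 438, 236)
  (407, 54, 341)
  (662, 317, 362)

4

(216,259,372): 216+259 > 372 → valid
(247,249,445): 247+249 > 445 → valid
(135,309,393): 135+309 > 393 → valid
(252,409,699): 252+409 ≤ 699 → not valid
(95,186,294): 95+186 ≤ 294 → not valid
(159,236,438): 159+236 ≤ 438 → not valid
(54,341,407): 54+341 ≤ 407 → not valid
(317,362,662): 317+362 > 662 → valid
4 of the 8 triples form a triangle.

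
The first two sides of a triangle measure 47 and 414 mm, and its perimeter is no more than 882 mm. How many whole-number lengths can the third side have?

54

Triangle inequality: 367 < x < 461. Perimeter ≤ 882 gives x ≤ 882 − 47 − 414 = 421.
So 367 < x ≤ 421; integers 368 through 421: 54 values.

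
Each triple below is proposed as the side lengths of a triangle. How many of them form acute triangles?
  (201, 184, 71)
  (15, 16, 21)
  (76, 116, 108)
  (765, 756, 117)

(201,184,71): 71²+184² = 38897 < 40401 = 201² → obtuse
(15,16,21): 15²+16² = 481 > 441 = 21² → acute
(76,116,108): 76²+108² = 17440 > 13456 = 116² → acute
(765,756,117): 117²+756² = 585225 = 765² → right
2 of the 4 are acute.

2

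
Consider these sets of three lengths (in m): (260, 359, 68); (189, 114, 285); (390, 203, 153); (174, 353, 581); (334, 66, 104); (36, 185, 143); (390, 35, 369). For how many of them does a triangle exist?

2

(68,260,359): 68+260 ≤ 359 → not valid
(114,189,285): 114+189 > 285 → valid
(153,203,390): 153+203 ≤ 390 → not valid
(174,353,581): 174+353 ≤ 581 → not valid
(66,104,334): 66+104 ≤ 334 → not valid
(36,143,185): 36+143 ≤ 185 → not valid
(35,369,390): 35+369 > 390 → valid
2 of the 7 triples form a triangle.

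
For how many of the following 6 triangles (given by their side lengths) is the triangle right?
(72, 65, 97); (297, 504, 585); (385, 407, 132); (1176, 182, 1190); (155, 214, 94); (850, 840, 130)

(72,65,97): 65²+72² = 9409 = 97² → right
(297,504,585): 297²+504² = 342225 = 585² → right
(385,407,132): 132²+385² = 165649 = 407² → right
(1176,182,1190): 182²+1176² = 1416100 = 1190² → right
(155,214,94): 94²+155² = 32861 < 45796 = 214² → obtuse
(850,840,130): 130²+840² = 722500 = 850² → right
5 of the 6 are right.

5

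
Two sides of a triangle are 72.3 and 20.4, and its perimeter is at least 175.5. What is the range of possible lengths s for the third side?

Triangle inequality alone gives 51.9 < s < 92.7.
The perimeter condition gives s ≥ 175.5 − 72.3 − 20.4 = 82.8.
Intersecting the two: 82.8 ≤ s < 92.7.

82.8 ≤ s < 92.7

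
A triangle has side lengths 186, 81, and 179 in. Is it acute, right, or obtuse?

acute

Compare the square of the longest side to the sum of squares of the other two: 81² + 179² = 38602 > 34596 = 186².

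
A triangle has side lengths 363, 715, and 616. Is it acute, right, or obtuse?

right

Compare the square of the longest side to the sum of squares of the other two: 363² + 616² = 511225 = 715².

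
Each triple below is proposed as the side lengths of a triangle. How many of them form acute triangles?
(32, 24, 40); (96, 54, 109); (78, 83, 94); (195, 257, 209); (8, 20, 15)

(32,24,40): 24²+32² = 1600 = 40² → right
(96,54,109): 54²+96² = 12132 > 11881 = 109² → acute
(78,83,94): 78²+83² = 12973 > 8836 = 94² → acute
(195,257,209): 195²+209² = 81706 > 66049 = 257² → acute
(8,20,15): 8²+15² = 289 < 400 = 20² → obtuse
3 of the 5 are acute.

3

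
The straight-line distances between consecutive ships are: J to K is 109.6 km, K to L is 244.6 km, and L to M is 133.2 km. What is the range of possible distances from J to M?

The maximum is all hops collinear in one direction: 109.6 + 244.6 + 133.2 = 487.4.
The longest hop is 244.6; the others sum to 242.8. Folding the others back against it leaves at least 244.6 − 242.8 = 1.8.

1.8 ≤ JM ≤ 487.4 km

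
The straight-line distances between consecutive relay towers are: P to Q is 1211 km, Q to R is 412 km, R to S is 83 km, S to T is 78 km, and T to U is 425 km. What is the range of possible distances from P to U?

The maximum is all hops collinear in one direction: 1211 + 412 + 83 + 78 + 425 = 2209.
The longest hop is 1211; the others sum to 998. Folding the others back against it leaves at least 1211 − 998 = 213.

213 ≤ PU ≤ 2209 km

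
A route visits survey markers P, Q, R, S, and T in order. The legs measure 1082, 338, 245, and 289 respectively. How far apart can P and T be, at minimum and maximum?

210 ≤ PT ≤ 1954

The maximum is all hops collinear in one direction: 1082 + 338 + 245 + 289 = 1954.
The longest hop is 1082; the others sum to 872. Folding the others back against it leaves at least 1082 − 872 = 210.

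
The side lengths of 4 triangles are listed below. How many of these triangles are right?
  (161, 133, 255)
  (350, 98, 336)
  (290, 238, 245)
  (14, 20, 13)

1

(161,133,255): 133²+161² = 43610 < 65025 = 255² → obtuse
(350,98,336): 98²+336² = 122500 = 350² → right
(290,238,245): 238²+245² = 116669 > 84100 = 290² → acute
(14,20,13): 13²+14² = 365 < 400 = 20² → obtuse
1 of the 4 is right.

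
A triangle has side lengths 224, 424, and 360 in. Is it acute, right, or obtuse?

Compare the square of the longest side to the sum of squares of the other two: 224² + 360² = 179776 = 424².

right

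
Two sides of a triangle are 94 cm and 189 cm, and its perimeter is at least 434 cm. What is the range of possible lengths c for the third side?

Triangle inequality alone gives 95 < c < 283.
The perimeter condition gives c ≥ 434 − 94 − 189 = 151.
Intersecting the two: 151 ≤ c < 283.

151 ≤ c < 283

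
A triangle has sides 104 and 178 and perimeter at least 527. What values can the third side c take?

Triangle inequality alone gives 74 < c < 282.
The perimeter condition gives c ≥ 527 − 104 − 178 = 245.
Intersecting the two: 245 ≤ c < 282.

245 ≤ c < 282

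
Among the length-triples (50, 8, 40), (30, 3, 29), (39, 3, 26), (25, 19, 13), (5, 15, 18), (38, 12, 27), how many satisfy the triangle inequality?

(8,40,50): 8+40 ≤ 50 → not valid
(3,29,30): 3+29 > 30 → valid
(3,26,39): 3+26 ≤ 39 → not valid
(13,19,25): 13+19 > 25 → valid
(5,15,18): 5+15 > 18 → valid
(12,27,38): 12+27 > 38 → valid
4 of the 6 triples form a triangle.

4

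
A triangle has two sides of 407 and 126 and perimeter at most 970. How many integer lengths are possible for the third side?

Triangle inequality: 281 < x < 533. Perimeter ≤ 970 gives x ≤ 970 − 407 − 126 = 437.
So 281 < x ≤ 437; integers 282 through 437: 156 values.

156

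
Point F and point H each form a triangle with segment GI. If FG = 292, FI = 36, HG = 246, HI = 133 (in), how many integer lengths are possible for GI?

71

From triangle FGI: 256 < GI < 328.
From triangle HGI: 113 < GI < 379.
Intersection: 256 < GI < 328, so integers 257 through 327: 71 values.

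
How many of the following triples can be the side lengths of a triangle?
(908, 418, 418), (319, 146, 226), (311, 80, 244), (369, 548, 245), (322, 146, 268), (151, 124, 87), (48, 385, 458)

5

(418,418,908): 418+418 ≤ 908 → not valid
(146,226,319): 146+226 > 319 → valid
(80,244,311): 80+244 > 311 → valid
(245,369,548): 245+369 > 548 → valid
(146,268,322): 146+268 > 322 → valid
(87,124,151): 87+124 > 151 → valid
(48,385,458): 48+385 ≤ 458 → not valid
5 of the 7 triples form a triangle.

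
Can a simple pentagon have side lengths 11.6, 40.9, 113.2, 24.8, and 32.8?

For a pentagon, each side must be shorter than the sum of the others.
Here the longest side is 113.2, but the remaining 4 sides sum to only 110.1.

No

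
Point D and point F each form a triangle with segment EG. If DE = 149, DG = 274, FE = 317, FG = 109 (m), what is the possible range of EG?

From triangle DEG: |149 − 274| < EG < 149 + 274, i.e. 125 < EG < 423.
From triangle FEG: 208 < EG < 426.
Both must hold, so EG lies in the intersection.

208 < EG < 423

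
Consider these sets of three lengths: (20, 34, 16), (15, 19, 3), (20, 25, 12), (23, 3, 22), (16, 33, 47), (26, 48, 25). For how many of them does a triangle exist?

(16,20,34): 16+20 > 34 → valid
(3,15,19): 3+15 ≤ 19 → not valid
(12,20,25): 12+20 > 25 → valid
(3,22,23): 3+22 > 23 → valid
(16,33,47): 16+33 > 47 → valid
(25,26,48): 25+26 > 48 → valid
5 of the 6 triples form a triangle.

5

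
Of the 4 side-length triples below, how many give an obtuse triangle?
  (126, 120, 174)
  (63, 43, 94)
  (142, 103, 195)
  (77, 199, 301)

2

(126,120,174): 120²+126² = 30276 = 174² → right
(63,43,94): 43²+63² = 5818 < 8836 = 94² → obtuse
(142,103,195): 103²+142² = 30773 < 38025 = 195² → obtuse
(77,199,301): 77+199 ≤ 301, not a triangle
2 of the 4 are obtuse.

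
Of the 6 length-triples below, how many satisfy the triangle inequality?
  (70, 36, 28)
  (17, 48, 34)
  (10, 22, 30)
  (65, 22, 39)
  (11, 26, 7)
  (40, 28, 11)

(28,36,70): 28+36 ≤ 70 → not valid
(17,34,48): 17+34 > 48 → valid
(10,22,30): 10+22 > 30 → valid
(22,39,65): 22+39 ≤ 65 → not valid
(7,11,26): 7+11 ≤ 26 → not valid
(11,28,40): 11+28 ≤ 40 → not valid
2 of the 6 triples form a triangle.

2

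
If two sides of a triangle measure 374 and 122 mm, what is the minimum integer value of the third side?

The third side must be strictly greater than |374 − 122| = 252.
The smallest integer above 252 is 253.

253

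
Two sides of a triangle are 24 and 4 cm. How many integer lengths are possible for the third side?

7

The third side lies in the open interval (20, 28).
Integers from 21 to 27 inclusive: 27 − 21 + 1 = 7.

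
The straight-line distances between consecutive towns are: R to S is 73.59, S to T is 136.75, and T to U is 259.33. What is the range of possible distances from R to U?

48.99 ≤ RU ≤ 469.67

The maximum is all hops collinear in one direction: 73.59 + 136.75 + 259.33 = 469.67.
The longest hop is 259.33; the others sum to 210.34. Folding the others back against it leaves at least 259.33 − 210.34 = 48.99.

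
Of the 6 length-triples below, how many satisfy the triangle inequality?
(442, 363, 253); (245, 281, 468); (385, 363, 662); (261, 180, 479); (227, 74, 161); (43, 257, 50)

(253,363,442): 253+363 > 442 → valid
(245,281,468): 245+281 > 468 → valid
(363,385,662): 363+385 > 662 → valid
(180,261,479): 180+261 ≤ 479 → not valid
(74,161,227): 74+161 > 227 → valid
(43,50,257): 43+50 ≤ 257 → not valid
4 of the 6 triples form a triangle.

4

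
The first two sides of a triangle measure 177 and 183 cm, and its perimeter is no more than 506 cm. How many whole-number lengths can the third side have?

Triangle inequality: 6 < x < 360. Perimeter ≤ 506 gives x ≤ 506 − 177 − 183 = 146.
So 6 < x ≤ 146; integers 7 through 146: 140 values.

140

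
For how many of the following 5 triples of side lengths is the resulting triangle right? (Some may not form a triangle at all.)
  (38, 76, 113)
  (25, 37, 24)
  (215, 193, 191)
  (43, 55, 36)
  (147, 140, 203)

(38,76,113): 38²+76² = 7220 < 12769 = 113² → obtuse
(25,37,24): 24²+25² = 1201 < 1369 = 37² → obtuse
(215,193,191): 191²+193² = 73730 > 46225 = 215² → acute
(43,55,36): 36²+43² = 3145 > 3025 = 55² → acute
(147,140,203): 140²+147² = 41209 = 203² → right
1 of the 5 is right.

1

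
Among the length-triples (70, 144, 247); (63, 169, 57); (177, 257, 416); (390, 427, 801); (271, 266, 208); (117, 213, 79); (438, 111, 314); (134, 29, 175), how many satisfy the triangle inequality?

3

(70,144,247): 70+144 ≤ 247 → not valid
(57,63,169): 57+63 ≤ 169 → not valid
(177,257,416): 177+257 > 416 → valid
(390,427,801): 390+427 > 801 → valid
(208,266,271): 208+266 > 271 → valid
(79,117,213): 79+117 ≤ 213 → not valid
(111,314,438): 111+314 ≤ 438 → not valid
(29,134,175): 29+134 ≤ 175 → not valid
3 of the 8 triples form a triangle.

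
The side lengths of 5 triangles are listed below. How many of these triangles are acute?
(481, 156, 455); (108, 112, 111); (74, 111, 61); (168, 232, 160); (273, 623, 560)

1

(481,156,455): 156²+455² = 231361 = 481² → right
(108,112,111): 108²+111² = 23985 > 12544 = 112² → acute
(74,111,61): 61²+74² = 9197 < 12321 = 111² → obtuse
(168,232,160): 160²+168² = 53824 = 232² → right
(273,623,560): 273²+560² = 388129 = 623² → right
1 of the 5 is acute.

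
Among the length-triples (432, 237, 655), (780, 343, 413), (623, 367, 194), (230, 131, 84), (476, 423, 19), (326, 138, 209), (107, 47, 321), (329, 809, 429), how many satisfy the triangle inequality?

2

(237,432,655): 237+432 > 655 → valid
(343,413,780): 343+413 ≤ 780 → not valid
(194,367,623): 194+367 ≤ 623 → not valid
(84,131,230): 84+131 ≤ 230 → not valid
(19,423,476): 19+423 ≤ 476 → not valid
(138,209,326): 138+209 > 326 → valid
(47,107,321): 47+107 ≤ 321 → not valid
(329,429,809): 329+429 ≤ 809 → not valid
2 of the 8 triples form a triangle.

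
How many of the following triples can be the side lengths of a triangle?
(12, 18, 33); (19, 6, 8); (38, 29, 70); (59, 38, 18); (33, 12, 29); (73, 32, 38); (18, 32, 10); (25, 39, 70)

(12,18,33): 12+18 ≤ 33 → not valid
(6,8,19): 6+8 ≤ 19 → not valid
(29,38,70): 29+38 ≤ 70 → not valid
(18,38,59): 18+38 ≤ 59 → not valid
(12,29,33): 12+29 > 33 → valid
(32,38,73): 32+38 ≤ 73 → not valid
(10,18,32): 10+18 ≤ 32 → not valid
(25,39,70): 25+39 ≤ 70 → not valid
1 of the 8 triples forms a triangle.

1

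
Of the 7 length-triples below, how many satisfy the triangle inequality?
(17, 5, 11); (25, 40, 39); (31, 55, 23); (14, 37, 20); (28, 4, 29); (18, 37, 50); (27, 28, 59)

(5,11,17): 5+11 ≤ 17 → not valid
(25,39,40): 25+39 > 40 → valid
(23,31,55): 23+31 ≤ 55 → not valid
(14,20,37): 14+20 ≤ 37 → not valid
(4,28,29): 4+28 > 29 → valid
(18,37,50): 18+37 > 50 → valid
(27,28,59): 27+28 ≤ 59 → not valid
3 of the 7 triples form a triangle.

3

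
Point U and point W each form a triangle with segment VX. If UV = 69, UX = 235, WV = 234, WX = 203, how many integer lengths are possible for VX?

From triangle UVX: 166 < VX < 304.
From triangle WVX: 31 < VX < 437.
Intersection: 166 < VX < 304, so integers 167 through 303: 137 values.

137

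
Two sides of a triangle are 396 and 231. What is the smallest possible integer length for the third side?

166

The third side must be strictly greater than |396 − 231| = 165.
The smallest integer above 165 is 166.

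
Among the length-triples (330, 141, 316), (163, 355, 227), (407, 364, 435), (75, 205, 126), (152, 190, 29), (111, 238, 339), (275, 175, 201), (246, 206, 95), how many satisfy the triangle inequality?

6

(141,316,330): 141+316 > 330 → valid
(163,227,355): 163+227 > 355 → valid
(364,407,435): 364+407 > 435 → valid
(75,126,205): 75+126 ≤ 205 → not valid
(29,152,190): 29+152 ≤ 190 → not valid
(111,238,339): 111+238 > 339 → valid
(175,201,275): 175+201 > 275 → valid
(95,206,246): 95+206 > 246 → valid
6 of the 8 triples form a triangle.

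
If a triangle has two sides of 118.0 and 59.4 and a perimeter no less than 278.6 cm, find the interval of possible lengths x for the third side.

101.2 ≤ x < 177.4

Triangle inequality alone gives 58.6 < x < 177.4.
The perimeter condition gives x ≥ 278.6 − 118.0 − 59.4 = 101.2.
Intersecting the two: 101.2 ≤ x < 177.4.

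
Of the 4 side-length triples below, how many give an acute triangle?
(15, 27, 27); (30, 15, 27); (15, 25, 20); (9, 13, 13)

(15,27,27): 15²+27² = 954 > 729 = 27² → acute
(30,15,27): 15²+27² = 954 > 900 = 30² → acute
(15,25,20): 15²+20² = 625 = 25² → right
(9,13,13): 9²+13² = 250 > 169 = 13² → acute
3 of the 4 are acute.

3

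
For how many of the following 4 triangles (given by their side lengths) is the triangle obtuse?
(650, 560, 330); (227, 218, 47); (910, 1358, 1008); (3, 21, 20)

2

(650,560,330): 330²+560² = 422500 = 650² → right
(227,218,47): 47²+218² = 49733 < 51529 = 227² → obtuse
(910,1358,1008): 910²+1008² = 1844164 = 1358² → right
(3,21,20): 3²+20² = 409 < 441 = 21² → obtuse
2 of the 4 are obtuse.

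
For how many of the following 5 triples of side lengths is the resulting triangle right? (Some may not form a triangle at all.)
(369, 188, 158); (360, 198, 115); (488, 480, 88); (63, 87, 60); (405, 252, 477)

(369,188,158): 158+188 ≤ 369, not a triangle
(360,198,115): 115+198 ≤ 360, not a triangle
(488,480,88): 88²+480² = 238144 = 488² → right
(63,87,60): 60²+63² = 7569 = 87² → right
(405,252,477): 252²+405² = 227529 = 477² → right
3 of the 5 are right.

3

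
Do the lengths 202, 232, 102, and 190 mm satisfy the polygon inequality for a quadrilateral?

A quadrilateral exists iff every side is shorter than the sum of the others — equivalently, the longest side is less than the sum of the rest.
Longest side 232 < 494 (sum of the remaining 3), so yes.

Yes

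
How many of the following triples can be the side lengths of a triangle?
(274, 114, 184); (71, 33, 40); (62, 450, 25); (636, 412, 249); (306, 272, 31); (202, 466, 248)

3

(114,184,274): 114+184 > 274 → valid
(33,40,71): 33+40 > 71 → valid
(25,62,450): 25+62 ≤ 450 → not valid
(249,412,636): 249+412 > 636 → valid
(31,272,306): 31+272 ≤ 306 → not valid
(202,248,466): 202+248 ≤ 466 → not valid
3 of the 6 triples form a triangle.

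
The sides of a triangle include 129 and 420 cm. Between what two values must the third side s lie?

By the triangle inequality, s must be less than 129 + 420 = 549 and greater than |129 − 420| = 291.

291 < s < 549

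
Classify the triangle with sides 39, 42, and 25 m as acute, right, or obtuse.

acute

Compare the square of the longest side to the sum of squares of the other two: 25² + 39² = 2146 > 1764 = 42².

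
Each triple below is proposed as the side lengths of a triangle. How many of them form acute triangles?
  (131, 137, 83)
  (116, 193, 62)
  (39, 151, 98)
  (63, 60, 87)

1

(131,137,83): 83²+131² = 24050 > 18769 = 137² → acute
(116,193,62): 62+116 ≤ 193, not a triangle
(39,151,98): 39+98 ≤ 151, not a triangle
(63,60,87): 60²+63² = 7569 = 87² → right
1 of the 4 is acute.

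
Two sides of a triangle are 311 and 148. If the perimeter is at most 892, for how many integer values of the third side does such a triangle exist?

270

Triangle inequality: 163 < x < 459. Perimeter ≤ 892 gives x ≤ 892 − 311 − 148 = 433.
So 163 < x ≤ 433; integers 164 through 433: 270 values.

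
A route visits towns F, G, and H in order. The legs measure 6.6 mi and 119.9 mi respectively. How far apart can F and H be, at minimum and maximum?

113.3 ≤ FH ≤ 126.5 mi

By the triangle inequality, |6.6 − 119.9| ≤ FH ≤ 6.6 + 119.9.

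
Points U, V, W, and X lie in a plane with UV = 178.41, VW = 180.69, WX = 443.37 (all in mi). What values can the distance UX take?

84.27 ≤ UX ≤ 802.47 mi

The maximum is all hops collinear in one direction: 178.41 + 180.69 + 443.37 = 802.47.
The longest hop is 443.37; the others sum to 359.10. Folding the others back against it leaves at least 443.37 − 359.10 = 84.27.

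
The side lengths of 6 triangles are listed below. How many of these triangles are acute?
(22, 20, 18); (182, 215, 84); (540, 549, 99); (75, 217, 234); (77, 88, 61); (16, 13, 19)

(22,20,18): 18²+20² = 724 > 484 = 22² → acute
(182,215,84): 84²+182² = 40180 < 46225 = 215² → obtuse
(540,549,99): 99²+540² = 301401 = 549² → right
(75,217,234): 75²+217² = 52714 < 54756 = 234² → obtuse
(77,88,61): 61²+77² = 9650 > 7744 = 88² → acute
(16,13,19): 13²+16² = 425 > 361 = 19² → acute
3 of the 6 are acute.

3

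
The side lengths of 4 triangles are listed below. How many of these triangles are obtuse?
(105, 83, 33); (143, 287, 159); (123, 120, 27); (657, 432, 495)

(105,83,33): 33²+83² = 7978 < 11025 = 105² → obtuse
(143,287,159): 143²+159² = 45730 < 82369 = 287² → obtuse
(123,120,27): 27²+120² = 15129 = 123² → right
(657,432,495): 432²+495² = 431649 = 657² → right
2 of the 4 are obtuse.

2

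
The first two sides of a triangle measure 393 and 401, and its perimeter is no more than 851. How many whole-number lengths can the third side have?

Triangle inequality: 8 < x < 794. Perimeter ≤ 851 gives x ≤ 851 − 393 − 401 = 57.
So 8 < x ≤ 57; integers 9 through 57: 49 values.

49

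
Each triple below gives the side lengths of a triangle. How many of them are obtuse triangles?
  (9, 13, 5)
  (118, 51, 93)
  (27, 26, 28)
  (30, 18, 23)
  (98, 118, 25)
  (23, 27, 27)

(9,13,5): 5²+9² = 106 < 169 = 13² → obtuse
(118,51,93): 51²+93² = 11250 < 13924 = 118² → obtuse
(27,26,28): 26²+27² = 1405 > 784 = 28² → acute
(30,18,23): 18²+23² = 853 < 900 = 30² → obtuse
(98,118,25): 25²+98² = 10229 < 13924 = 118² → obtuse
(23,27,27): 23²+27² = 1258 > 729 = 27² → acute
4 of the 6 are obtuse.

4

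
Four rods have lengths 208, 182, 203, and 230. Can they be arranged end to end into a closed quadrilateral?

Yes

A quadrilateral exists iff every side is shorter than the sum of the others — equivalently, the longest side is less than the sum of the rest.
Longest side 230 < 593 (sum of the remaining 3), so yes.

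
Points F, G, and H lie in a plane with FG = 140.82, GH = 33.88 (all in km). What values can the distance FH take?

106.94 ≤ FH ≤ 174.70 km

By the triangle inequality, |140.82 − 33.88| ≤ FH ≤ 140.82 + 33.88.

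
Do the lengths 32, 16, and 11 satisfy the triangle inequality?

The longest side is 32, but the other two sum to only 27.
27 < 32, so the triangle inequality fails.

No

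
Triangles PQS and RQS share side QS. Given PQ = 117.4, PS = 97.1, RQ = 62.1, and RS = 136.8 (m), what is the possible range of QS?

74.7 < QS < 198.9

From triangle PQS: |117.4 − 97.1| < QS < 117.4 + 97.1, i.e. 20.3 < QS < 214.5.
From triangle RQS: 74.7 < QS < 198.9.
Both must hold, so QS lies in the intersection.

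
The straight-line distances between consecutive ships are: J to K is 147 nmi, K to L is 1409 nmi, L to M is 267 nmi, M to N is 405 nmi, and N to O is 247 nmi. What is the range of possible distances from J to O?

343 ≤ JO ≤ 2475 nmi

The maximum is all hops collinear in one direction: 147 + 1409 + 267 + 405 + 247 = 2475.
The longest hop is 1409; the others sum to 1066. Folding the others back against it leaves at least 1409 − 1066 = 343.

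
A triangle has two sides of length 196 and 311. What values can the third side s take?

By the triangle inequality, s must be less than 196 + 311 = 507 and greater than |196 − 311| = 115.

115 < s < 507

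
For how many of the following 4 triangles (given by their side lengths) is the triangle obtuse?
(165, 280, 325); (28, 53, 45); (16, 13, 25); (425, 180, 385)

1

(165,280,325): 165²+280² = 105625 = 325² → right
(28,53,45): 28²+45² = 2809 = 53² → right
(16,13,25): 13²+16² = 425 < 625 = 25² → obtuse
(425,180,385): 180²+385² = 180625 = 425² → right
1 of the 4 is obtuse.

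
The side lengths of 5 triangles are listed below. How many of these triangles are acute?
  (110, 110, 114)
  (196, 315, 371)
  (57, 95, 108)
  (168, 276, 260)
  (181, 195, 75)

4

(110,110,114): 110²+110² = 24200 > 12996 = 114² → acute
(196,315,371): 196²+315² = 137641 = 371² → right
(57,95,108): 57²+95² = 12274 > 11664 = 108² → acute
(168,276,260): 168²+260² = 95824 > 76176 = 276² → acute
(181,195,75): 75²+181² = 38386 > 38025 = 195² → acute
4 of the 5 are acute.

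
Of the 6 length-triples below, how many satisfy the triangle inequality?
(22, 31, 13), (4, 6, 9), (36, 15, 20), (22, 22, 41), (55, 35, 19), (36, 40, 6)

4

(13,22,31): 13+22 > 31 → valid
(4,6,9): 4+6 > 9 → valid
(15,20,36): 15+20 ≤ 36 → not valid
(22,22,41): 22+22 > 41 → valid
(19,35,55): 19+35 ≤ 55 → not valid
(6,36,40): 6+36 > 40 → valid
4 of the 6 triples form a triangle.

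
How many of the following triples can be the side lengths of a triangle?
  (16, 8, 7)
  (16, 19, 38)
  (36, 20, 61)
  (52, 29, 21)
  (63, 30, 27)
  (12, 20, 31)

(7,8,16): 7+8 ≤ 16 → not valid
(16,19,38): 16+19 ≤ 38 → not valid
(20,36,61): 20+36 ≤ 61 → not valid
(21,29,52): 21+29 ≤ 52 → not valid
(27,30,63): 27+30 ≤ 63 → not valid
(12,20,31): 12+20 > 31 → valid
1 of the 6 triples forms a triangle.

1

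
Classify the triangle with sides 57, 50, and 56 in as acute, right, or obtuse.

acute

Compare the square of the longest side to the sum of squares of the other two: 50² + 56² = 5636 > 3249 = 57².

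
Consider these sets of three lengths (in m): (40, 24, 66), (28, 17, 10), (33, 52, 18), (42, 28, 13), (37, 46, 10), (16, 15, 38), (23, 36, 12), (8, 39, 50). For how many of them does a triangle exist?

1

(24,40,66): 24+40 ≤ 66 → not valid
(10,17,28): 10+17 ≤ 28 → not valid
(18,33,52): 18+33 ≤ 52 → not valid
(13,28,42): 13+28 ≤ 42 → not valid
(10,37,46): 10+37 > 46 → valid
(15,16,38): 15+16 ≤ 38 → not valid
(12,23,36): 12+23 ≤ 36 → not valid
(8,39,50): 8+39 ≤ 50 → not valid
1 of the 8 triples forms a triangle.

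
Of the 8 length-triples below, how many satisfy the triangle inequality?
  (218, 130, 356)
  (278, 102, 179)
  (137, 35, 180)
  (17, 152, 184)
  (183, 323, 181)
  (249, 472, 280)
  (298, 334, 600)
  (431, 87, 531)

4

(130,218,356): 130+218 ≤ 356 → not valid
(102,179,278): 102+179 > 278 → valid
(35,137,180): 35+137 ≤ 180 → not valid
(17,152,184): 17+152 ≤ 184 → not valid
(181,183,323): 181+183 > 323 → valid
(249,280,472): 249+280 > 472 → valid
(298,334,600): 298+334 > 600 → valid
(87,431,531): 87+431 ≤ 531 → not valid
4 of the 8 triples form a triangle.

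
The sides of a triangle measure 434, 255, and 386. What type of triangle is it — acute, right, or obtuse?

Compare the square of the longest side to the sum of squares of the other two: 255² + 386² = 214021 > 188356 = 434².

acute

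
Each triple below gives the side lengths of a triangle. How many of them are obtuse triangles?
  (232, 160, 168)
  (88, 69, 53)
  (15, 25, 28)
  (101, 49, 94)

(232,160,168): 160²+168² = 53824 = 232² → right
(88,69,53): 53²+69² = 7570 < 7744 = 88² → obtuse
(15,25,28): 15²+25² = 850 > 784 = 28² → acute
(101,49,94): 49²+94² = 11237 > 10201 = 101² → acute
1 of the 4 is obtuse.

1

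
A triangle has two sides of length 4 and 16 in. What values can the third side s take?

12 < s < 20

By the triangle inequality, s must be less than 4 + 16 = 20 and greater than |4 − 16| = 12.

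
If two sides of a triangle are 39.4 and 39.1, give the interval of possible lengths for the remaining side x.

0.3 < x < 78.5

By the triangle inequality, x must be less than 39.4 + 39.1 = 78.5 and greater than |39.4 − 39.1| = 0.3.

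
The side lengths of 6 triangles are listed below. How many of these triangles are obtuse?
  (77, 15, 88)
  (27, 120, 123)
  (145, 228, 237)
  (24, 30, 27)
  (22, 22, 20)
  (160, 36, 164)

1

(77,15,88): 15²+77² = 6154 < 7744 = 88² → obtuse
(27,120,123): 27²+120² = 15129 = 123² → right
(145,228,237): 145²+228² = 73009 > 56169 = 237² → acute
(24,30,27): 24²+27² = 1305 > 900 = 30² → acute
(22,22,20): 20²+22² = 884 > 484 = 22² → acute
(160,36,164): 36²+160² = 26896 = 164² → right
1 of the 6 is obtuse.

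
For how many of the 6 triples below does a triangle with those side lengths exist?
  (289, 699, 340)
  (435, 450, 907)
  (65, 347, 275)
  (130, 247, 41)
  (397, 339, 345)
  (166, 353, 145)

1

(289,340,699): 289+340 ≤ 699 → not valid
(435,450,907): 435+450 ≤ 907 → not valid
(65,275,347): 65+275 ≤ 347 → not valid
(41,130,247): 41+130 ≤ 247 → not valid
(339,345,397): 339+345 > 397 → valid
(145,166,353): 145+166 ≤ 353 → not valid
1 of the 6 triples forms a triangle.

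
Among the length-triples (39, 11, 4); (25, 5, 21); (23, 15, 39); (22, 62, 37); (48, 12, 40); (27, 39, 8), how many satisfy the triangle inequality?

2

(4,11,39): 4+11 ≤ 39 → not valid
(5,21,25): 5+21 > 25 → valid
(15,23,39): 15+23 ≤ 39 → not valid
(22,37,62): 22+37 ≤ 62 → not valid
(12,40,48): 12+40 > 48 → valid
(8,27,39): 8+27 ≤ 39 → not valid
2 of the 6 triples form a triangle.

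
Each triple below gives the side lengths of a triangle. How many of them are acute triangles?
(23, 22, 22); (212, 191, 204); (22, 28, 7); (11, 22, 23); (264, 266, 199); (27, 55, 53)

5

(23,22,22): 22²+22² = 968 > 529 = 23² → acute
(212,191,204): 191²+204² = 78097 > 44944 = 212² → acute
(22,28,7): 7²+22² = 533 < 784 = 28² → obtuse
(11,22,23): 11²+22² = 605 > 529 = 23² → acute
(264,266,199): 199²+264² = 109297 > 70756 = 266² → acute
(27,55,53): 27²+53² = 3538 > 3025 = 55² → acute
5 of the 6 are acute.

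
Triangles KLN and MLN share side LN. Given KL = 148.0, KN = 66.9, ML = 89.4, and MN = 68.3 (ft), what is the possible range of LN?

81.1 < LN < 157.7

From triangle KLN: |148.0 − 66.9| < LN < 148.0 + 66.9, i.e. 81.1 < LN < 214.9.
From triangle MLN: 21.1 < LN < 157.7.
Both must hold, so LN lies in the intersection.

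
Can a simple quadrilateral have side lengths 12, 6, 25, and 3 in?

For a quadrilateral, each side must be shorter than the sum of the others.
Here the longest side is 25, but the remaining 3 sides sum to only 21.

No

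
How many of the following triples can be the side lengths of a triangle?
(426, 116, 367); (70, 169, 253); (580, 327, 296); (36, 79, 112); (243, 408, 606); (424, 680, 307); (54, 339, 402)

(116,367,426): 116+367 > 426 → valid
(70,169,253): 70+169 ≤ 253 → not valid
(296,327,580): 296+327 > 580 → valid
(36,79,112): 36+79 > 112 → valid
(243,408,606): 243+408 > 606 → valid
(307,424,680): 307+424 > 680 → valid
(54,339,402): 54+339 ≤ 402 → not valid
5 of the 7 triples form a triangle.

5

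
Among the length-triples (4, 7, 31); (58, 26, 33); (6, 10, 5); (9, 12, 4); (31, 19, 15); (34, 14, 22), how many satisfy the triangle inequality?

5

(4,7,31): 4+7 ≤ 31 → not valid
(26,33,58): 26+33 > 58 → valid
(5,6,10): 5+6 > 10 → valid
(4,9,12): 4+9 > 12 → valid
(15,19,31): 15+19 > 31 → valid
(14,22,34): 14+22 > 34 → valid
5 of the 6 triples form a triangle.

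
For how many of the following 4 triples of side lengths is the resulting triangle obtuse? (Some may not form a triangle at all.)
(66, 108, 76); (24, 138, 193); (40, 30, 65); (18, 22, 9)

3

(66,108,76): 66²+76² = 10132 < 11664 = 108² → obtuse
(24,138,193): 24+138 ≤ 193, not a triangle
(40,30,65): 30²+40² = 2500 < 4225 = 65² → obtuse
(18,22,9): 9²+18² = 405 < 484 = 22² → obtuse
3 of the 4 are obtuse.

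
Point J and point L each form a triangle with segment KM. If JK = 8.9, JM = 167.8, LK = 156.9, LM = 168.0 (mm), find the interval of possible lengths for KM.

From triangle JKM: |8.9 − 167.8| < KM < 8.9 + 167.8, i.e. 158.9 < KM < 176.7.
From triangle LKM: 11.1 < KM < 324.9.
Both must hold, so KM lies in the intersection.

158.9 < KM < 176.7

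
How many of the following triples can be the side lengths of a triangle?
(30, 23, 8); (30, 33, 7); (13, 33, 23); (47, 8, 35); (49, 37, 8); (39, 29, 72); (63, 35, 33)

4

(8,23,30): 8+23 > 30 → valid
(7,30,33): 7+30 > 33 → valid
(13,23,33): 13+23 > 33 → valid
(8,35,47): 8+35 ≤ 47 → not valid
(8,37,49): 8+37 ≤ 49 → not valid
(29,39,72): 29+39 ≤ 72 → not valid
(33,35,63): 33+35 > 63 → valid
4 of the 7 triples form a triangle.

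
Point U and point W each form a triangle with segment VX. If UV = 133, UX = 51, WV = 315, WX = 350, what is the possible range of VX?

82 < VX < 184

From triangle UVX: |133 − 51| < VX < 133 + 51, i.e. 82 < VX < 184.
From triangle WVX: 35 < VX < 665.
Both must hold, so VX lies in the intersection.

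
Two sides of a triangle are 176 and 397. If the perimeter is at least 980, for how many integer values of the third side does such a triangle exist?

Triangle inequality: 221 < x < 573. Perimeter ≥ 980 gives x ≥ 980 − 176 − 397 = 407.
So 407 ≤ x < 573; integers 407 through 572: 166 values.

166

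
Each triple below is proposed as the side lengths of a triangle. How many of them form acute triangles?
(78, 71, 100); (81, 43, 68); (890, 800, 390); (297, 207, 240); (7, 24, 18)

2

(78,71,100): 71²+78² = 11125 > 10000 = 100² → acute
(81,43,68): 43²+68² = 6473 < 6561 = 81² → obtuse
(890,800,390): 390²+800² = 792100 = 890² → right
(297,207,240): 207²+240² = 100449 > 88209 = 297² → acute
(7,24,18): 7²+18² = 373 < 576 = 24² → obtuse
2 of the 5 are acute.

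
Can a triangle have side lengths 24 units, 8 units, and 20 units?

Yes

The longest side is 24, and the other two sum to 28.
Since 28 > 24, the triangle inequality holds.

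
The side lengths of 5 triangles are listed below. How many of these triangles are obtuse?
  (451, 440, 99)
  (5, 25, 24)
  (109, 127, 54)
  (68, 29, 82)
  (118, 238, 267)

4

(451,440,99): 99²+440² = 203401 = 451² → right
(5,25,24): 5²+24² = 601 < 625 = 25² → obtuse
(109,127,54): 54²+109² = 14797 < 16129 = 127² → obtuse
(68,29,82): 29²+68² = 5465 < 6724 = 82² → obtuse
(118,238,267): 118²+238² = 70568 < 71289 = 267² → obtuse
4 of the 5 are obtuse.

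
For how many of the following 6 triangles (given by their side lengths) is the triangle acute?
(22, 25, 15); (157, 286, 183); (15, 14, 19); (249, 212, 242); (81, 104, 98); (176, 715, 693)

4

(22,25,15): 15²+22² = 709 > 625 = 25² → acute
(157,286,183): 157²+183² = 58138 < 81796 = 286² → obtuse
(15,14,19): 14²+15² = 421 > 361 = 19² → acute
(249,212,242): 212²+242² = 103508 > 62001 = 249² → acute
(81,104,98): 81²+98² = 16165 > 10816 = 104² → acute
(176,715,693): 176²+693² = 511225 = 715² → right
4 of the 6 are acute.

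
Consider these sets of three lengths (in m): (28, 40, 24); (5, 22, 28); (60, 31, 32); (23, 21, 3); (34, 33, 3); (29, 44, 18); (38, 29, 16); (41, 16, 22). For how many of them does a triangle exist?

6

(24,28,40): 24+28 > 40 → valid
(5,22,28): 5+22 ≤ 28 → not valid
(31,32,60): 31+32 > 60 → valid
(3,21,23): 3+21 > 23 → valid
(3,33,34): 3+33 > 34 → valid
(18,29,44): 18+29 > 44 → valid
(16,29,38): 16+29 > 38 → valid
(16,22,41): 16+22 ≤ 41 → not valid
6 of the 8 triples form a triangle.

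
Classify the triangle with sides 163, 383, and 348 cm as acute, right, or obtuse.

acute

Compare the square of the longest side to the sum of squares of the other two: 163² + 348² = 147673 > 146689 = 383².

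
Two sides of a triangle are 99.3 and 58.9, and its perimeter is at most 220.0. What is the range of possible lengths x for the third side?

Triangle inequality alone gives 40.4 < x < 158.2.
The perimeter condition gives x ≤ 220.0 − 99.3 − 58.9 = 61.8.
Intersecting the two: 40.4 < x ≤ 61.8.

40.4 < x ≤ 61.8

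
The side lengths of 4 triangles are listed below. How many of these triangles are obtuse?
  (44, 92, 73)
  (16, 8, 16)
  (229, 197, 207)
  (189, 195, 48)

1

(44,92,73): 44²+73² = 7265 < 8464 = 92² → obtuse
(16,8,16): 8²+16² = 320 > 256 = 16² → acute
(229,197,207): 197²+207² = 81658 > 52441 = 229² → acute
(189,195,48): 48²+189² = 38025 = 195² → right
1 of the 4 is obtuse.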